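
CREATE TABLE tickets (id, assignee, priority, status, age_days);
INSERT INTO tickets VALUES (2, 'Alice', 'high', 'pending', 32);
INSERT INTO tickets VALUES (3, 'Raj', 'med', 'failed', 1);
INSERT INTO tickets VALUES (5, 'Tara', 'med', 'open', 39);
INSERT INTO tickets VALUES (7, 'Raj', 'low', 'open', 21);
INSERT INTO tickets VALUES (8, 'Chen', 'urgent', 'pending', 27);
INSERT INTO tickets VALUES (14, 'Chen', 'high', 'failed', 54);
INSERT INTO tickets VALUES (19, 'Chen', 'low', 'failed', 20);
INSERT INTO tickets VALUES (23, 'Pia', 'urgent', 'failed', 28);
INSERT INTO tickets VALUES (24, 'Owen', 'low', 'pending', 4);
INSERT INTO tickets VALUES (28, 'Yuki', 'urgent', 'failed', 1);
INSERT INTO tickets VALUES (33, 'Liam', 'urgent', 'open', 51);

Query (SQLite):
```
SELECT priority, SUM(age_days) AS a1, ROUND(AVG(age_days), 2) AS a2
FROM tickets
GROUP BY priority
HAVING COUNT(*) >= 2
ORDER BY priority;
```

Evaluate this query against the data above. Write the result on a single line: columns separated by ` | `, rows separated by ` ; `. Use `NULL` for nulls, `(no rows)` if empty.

high | 86 | 43 ; low | 45 | 15 ; med | 40 | 20 ; urgent | 107 | 26.75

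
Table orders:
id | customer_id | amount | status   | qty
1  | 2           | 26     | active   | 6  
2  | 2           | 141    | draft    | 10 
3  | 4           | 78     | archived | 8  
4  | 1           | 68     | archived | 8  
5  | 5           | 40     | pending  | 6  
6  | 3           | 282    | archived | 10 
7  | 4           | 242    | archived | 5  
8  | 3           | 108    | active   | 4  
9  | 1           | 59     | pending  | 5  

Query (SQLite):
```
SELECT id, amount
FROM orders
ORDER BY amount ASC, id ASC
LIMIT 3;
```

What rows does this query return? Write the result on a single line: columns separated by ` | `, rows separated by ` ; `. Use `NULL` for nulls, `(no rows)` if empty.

1 | 26 ; 5 | 40 ; 9 | 59

Sort by amount asc, tiebreak id asc: (26, id=1), (40, id=5), (59, id=9), (68, id=4), (78, id=3), (108, id=8) …. Take first 3.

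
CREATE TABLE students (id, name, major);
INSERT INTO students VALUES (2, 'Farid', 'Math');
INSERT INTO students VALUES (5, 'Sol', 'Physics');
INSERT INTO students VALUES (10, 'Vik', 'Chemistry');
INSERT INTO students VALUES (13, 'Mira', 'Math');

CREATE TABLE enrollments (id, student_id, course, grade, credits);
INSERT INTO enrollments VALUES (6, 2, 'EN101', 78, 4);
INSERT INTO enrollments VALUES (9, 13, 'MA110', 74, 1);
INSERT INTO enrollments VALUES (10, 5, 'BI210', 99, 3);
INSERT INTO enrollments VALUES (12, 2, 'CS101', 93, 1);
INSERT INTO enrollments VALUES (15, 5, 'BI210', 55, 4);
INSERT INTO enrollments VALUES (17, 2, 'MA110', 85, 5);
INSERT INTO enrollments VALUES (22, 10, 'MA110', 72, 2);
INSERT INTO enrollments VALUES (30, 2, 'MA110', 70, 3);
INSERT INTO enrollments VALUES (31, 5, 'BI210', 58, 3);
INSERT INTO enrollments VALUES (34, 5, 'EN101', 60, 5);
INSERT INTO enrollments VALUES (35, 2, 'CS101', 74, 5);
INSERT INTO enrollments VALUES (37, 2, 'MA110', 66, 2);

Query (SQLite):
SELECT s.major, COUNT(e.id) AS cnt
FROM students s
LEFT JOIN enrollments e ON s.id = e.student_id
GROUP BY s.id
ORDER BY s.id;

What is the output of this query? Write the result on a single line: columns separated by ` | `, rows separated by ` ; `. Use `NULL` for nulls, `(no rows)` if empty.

LEFT JOIN keeps every students row; unmatched ones get NULL for enrollments columns.
Group by students.id and compute COUNT(e.id). COUNT(col) of an all-NULL group is 0.
  2: ids {6, 12, 17, 30, 35, 37} → COUNT(e.id)=6
  5: ids {10, 15, 31, 34} → COUNT(e.id)=4
  10: ids {22} → COUNT(e.id)=1
  13: ids {9} → COUNT(e.id)=1

Math | 6 ; Physics | 4 ; Chemistry | 1 ; Math | 1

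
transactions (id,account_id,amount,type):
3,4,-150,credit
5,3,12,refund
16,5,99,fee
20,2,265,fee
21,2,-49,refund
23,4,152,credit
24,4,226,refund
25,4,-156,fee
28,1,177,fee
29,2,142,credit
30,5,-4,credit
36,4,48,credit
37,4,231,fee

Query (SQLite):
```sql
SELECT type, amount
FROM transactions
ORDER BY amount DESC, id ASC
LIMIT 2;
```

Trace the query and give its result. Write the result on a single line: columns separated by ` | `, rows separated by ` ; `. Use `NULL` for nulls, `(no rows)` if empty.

fee | 265 ; fee | 231

Sort by amount desc, tiebreak id asc: (265, id=20), (231, id=37), (226, id=24), (177, id=28), (152, id=23) …. Take first 2.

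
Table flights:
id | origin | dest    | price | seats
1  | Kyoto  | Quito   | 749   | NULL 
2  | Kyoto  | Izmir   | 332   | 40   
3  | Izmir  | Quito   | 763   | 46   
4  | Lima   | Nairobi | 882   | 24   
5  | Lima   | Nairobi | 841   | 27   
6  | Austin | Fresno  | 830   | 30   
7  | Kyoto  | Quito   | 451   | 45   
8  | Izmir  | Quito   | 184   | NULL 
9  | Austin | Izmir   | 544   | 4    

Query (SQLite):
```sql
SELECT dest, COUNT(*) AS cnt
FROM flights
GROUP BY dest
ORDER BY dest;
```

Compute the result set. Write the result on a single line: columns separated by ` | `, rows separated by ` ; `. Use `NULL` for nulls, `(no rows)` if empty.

Partition flights by dest; compute COUNT(*) within each group.
  Fresno: ids {6} → COUNT(*)=1
  Izmir: ids {2, 9} → COUNT(*)=2
  Nairobi: ids {4, 5} → COUNT(*)=2
  Quito: ids {1, 3, 7, 8} → COUNT(*)=4

Fresno | 1 ; Izmir | 2 ; Nairobi | 2 ; Quito | 4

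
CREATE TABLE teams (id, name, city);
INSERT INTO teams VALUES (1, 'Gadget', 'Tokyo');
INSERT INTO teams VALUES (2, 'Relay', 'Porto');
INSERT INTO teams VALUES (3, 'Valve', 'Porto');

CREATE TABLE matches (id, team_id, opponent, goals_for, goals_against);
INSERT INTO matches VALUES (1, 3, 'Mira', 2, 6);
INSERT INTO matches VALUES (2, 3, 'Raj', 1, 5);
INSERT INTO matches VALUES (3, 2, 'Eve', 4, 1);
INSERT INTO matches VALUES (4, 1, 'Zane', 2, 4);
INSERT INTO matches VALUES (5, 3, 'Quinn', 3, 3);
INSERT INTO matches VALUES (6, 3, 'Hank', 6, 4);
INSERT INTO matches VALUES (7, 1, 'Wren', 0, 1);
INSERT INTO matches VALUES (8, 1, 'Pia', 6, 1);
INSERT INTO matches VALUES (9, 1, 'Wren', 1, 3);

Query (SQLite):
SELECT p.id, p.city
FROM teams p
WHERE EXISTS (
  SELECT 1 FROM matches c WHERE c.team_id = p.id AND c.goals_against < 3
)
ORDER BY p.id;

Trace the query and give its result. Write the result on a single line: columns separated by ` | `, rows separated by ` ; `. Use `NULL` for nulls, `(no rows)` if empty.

For each teams row, check whether any matches with matching team_id has goals_against < 3.
Keep rows where that is true.

1 | Tokyo ; 2 | Porto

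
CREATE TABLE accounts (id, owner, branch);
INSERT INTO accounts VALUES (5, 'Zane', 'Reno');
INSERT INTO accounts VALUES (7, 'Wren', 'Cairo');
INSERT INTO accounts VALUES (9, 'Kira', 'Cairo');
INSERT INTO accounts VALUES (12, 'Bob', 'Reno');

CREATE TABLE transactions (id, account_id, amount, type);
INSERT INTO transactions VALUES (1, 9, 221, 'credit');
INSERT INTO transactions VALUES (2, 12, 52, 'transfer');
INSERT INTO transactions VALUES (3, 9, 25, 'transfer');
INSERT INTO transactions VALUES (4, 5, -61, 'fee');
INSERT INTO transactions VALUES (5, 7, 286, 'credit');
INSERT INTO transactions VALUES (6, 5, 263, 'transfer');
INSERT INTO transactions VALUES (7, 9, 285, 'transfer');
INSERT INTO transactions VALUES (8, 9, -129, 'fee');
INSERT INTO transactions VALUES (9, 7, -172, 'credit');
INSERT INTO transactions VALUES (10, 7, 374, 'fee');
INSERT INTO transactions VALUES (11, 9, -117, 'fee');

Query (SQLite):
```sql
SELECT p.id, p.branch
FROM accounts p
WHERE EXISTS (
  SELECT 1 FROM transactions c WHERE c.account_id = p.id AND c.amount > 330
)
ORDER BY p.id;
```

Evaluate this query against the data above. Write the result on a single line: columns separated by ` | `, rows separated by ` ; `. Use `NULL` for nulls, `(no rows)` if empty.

7 | Cairo

For each accounts row, check whether any transactions with matching account_id has amount > 330.
Keep rows where that is true.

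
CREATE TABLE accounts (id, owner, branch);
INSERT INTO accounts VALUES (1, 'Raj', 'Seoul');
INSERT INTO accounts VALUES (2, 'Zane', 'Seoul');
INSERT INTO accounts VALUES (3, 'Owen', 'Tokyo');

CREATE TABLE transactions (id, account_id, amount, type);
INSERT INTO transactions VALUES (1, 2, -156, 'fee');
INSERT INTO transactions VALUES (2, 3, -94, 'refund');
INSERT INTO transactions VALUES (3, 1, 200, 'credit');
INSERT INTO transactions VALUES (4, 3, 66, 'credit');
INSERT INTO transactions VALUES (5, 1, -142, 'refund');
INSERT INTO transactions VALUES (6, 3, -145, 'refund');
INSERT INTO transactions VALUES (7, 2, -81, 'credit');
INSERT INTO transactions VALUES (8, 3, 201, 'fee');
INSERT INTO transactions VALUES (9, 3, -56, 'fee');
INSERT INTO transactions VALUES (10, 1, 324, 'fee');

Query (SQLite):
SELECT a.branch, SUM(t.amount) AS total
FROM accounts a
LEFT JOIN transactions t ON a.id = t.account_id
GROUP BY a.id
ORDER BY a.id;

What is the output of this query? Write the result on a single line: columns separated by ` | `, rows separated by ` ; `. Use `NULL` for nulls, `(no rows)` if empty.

LEFT JOIN keeps every accounts row; unmatched ones get NULL for transactions columns.
Group by accounts.id and compute SUM(t.amount). SUM over an all-NULL group is NULL.
  1: ids {3, 5, 10} → SUM(t.amount)=382
  2: ids {1, 7} → SUM(t.amount)=-237
  3: ids {2, 4, 6, 8, 9} → SUM(t.amount)=-28

Seoul | 382 ; Seoul | -237 ; Tokyo | -28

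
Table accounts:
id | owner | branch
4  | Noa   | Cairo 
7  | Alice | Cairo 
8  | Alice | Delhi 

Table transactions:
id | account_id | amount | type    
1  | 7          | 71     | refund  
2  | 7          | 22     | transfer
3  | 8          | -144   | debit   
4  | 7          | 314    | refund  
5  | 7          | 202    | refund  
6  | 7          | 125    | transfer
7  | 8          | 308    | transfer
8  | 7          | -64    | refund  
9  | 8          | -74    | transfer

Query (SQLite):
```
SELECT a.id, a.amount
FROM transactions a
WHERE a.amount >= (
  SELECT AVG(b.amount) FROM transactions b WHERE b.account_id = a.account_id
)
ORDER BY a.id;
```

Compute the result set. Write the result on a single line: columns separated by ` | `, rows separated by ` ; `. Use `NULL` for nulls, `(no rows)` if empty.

For each transactions row a, compute AVG(amount) over rows sharing a.account_id.
Keep row a if a.amount >= that per-group AVG.
  account_id=7: AVG(amount) = 111.666667
  account_id=8: AVG(amount) = 30.0

4 | 314 ; 5 | 202 ; 6 | 125 ; 7 | 308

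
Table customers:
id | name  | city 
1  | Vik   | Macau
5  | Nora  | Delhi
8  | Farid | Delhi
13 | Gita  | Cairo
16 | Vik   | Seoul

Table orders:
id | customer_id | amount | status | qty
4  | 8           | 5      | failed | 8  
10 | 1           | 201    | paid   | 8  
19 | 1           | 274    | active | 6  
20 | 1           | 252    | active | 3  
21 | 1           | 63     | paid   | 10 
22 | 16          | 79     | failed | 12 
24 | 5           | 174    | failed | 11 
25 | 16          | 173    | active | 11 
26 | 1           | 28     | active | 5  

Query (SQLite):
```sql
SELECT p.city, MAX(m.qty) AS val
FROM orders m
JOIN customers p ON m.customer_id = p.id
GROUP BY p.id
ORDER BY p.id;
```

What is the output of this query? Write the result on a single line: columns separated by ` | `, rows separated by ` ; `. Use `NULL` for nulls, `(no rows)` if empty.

Join each orders row to its customers via customer_id.
Group joined rows by customers.id; compute MAX(m.qty) per group.
  1: ids {10, 19, 20, 21, 26} → MAX(m.qty)=10
  5: ids {24} → MAX(m.qty)=11
  8: ids {4} → MAX(m.qty)=8
  16: ids {22, 25} → MAX(m.qty)=12

Macau | 10 ; Delhi | 11 ; Delhi | 8 ; Seoul | 12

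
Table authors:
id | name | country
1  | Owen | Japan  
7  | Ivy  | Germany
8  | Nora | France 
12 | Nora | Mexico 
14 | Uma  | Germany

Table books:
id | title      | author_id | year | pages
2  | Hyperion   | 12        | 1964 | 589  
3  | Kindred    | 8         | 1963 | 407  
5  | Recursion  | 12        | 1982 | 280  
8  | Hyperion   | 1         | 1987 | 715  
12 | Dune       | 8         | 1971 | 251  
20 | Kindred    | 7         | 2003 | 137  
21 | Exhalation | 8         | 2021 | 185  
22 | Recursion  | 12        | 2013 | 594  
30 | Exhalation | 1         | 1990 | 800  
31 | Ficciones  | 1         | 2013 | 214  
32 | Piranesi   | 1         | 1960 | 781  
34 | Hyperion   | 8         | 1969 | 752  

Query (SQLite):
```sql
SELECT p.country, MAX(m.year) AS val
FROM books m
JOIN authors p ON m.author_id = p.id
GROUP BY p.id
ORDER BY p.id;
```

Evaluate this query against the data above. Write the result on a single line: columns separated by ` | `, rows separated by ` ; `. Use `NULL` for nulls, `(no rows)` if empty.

Join each books row to its authors via author_id.
Group joined rows by authors.id; compute MAX(m.year) per group.
  1: ids {8, 30, 31, 32} → MAX(m.year)=2013
  7: ids {20} → MAX(m.year)=2003
  8: ids {3, 12, 21, 34} → MAX(m.year)=2021
  12: ids {2, 5, 22} → MAX(m.year)=2013

Japan | 2013 ; Germany | 2003 ; France | 2021 ; Mexico | 2013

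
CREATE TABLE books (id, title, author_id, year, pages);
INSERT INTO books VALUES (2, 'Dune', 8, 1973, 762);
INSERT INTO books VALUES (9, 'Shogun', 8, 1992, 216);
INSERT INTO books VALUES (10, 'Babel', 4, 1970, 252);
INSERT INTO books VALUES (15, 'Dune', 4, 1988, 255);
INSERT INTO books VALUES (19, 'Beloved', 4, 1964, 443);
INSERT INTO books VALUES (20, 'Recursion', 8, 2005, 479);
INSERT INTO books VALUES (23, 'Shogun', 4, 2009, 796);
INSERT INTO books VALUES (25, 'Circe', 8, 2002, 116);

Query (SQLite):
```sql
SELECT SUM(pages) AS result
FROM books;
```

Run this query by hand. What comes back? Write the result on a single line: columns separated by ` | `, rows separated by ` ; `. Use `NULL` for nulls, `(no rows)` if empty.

3319

All pages values: [762, 216, 252, 255, 443, 479, 796, 116].
SUM of non-NULL values = 3319.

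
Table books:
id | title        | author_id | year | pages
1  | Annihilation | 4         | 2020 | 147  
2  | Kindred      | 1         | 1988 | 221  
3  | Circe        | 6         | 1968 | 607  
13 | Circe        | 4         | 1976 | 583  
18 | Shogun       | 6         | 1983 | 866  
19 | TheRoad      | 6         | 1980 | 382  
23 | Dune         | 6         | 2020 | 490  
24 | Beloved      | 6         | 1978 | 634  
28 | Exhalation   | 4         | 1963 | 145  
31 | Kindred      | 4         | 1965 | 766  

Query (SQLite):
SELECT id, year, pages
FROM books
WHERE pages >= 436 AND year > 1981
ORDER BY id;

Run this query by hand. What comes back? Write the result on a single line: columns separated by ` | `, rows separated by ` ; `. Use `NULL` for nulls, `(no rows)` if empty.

pages >= 436: ids {3, 13, 18, 23, 24, 31}
year > 1981: ids {1, 2, 18, 23}
Combine with AND.

18 | 1983 | 866 ; 23 | 2020 | 490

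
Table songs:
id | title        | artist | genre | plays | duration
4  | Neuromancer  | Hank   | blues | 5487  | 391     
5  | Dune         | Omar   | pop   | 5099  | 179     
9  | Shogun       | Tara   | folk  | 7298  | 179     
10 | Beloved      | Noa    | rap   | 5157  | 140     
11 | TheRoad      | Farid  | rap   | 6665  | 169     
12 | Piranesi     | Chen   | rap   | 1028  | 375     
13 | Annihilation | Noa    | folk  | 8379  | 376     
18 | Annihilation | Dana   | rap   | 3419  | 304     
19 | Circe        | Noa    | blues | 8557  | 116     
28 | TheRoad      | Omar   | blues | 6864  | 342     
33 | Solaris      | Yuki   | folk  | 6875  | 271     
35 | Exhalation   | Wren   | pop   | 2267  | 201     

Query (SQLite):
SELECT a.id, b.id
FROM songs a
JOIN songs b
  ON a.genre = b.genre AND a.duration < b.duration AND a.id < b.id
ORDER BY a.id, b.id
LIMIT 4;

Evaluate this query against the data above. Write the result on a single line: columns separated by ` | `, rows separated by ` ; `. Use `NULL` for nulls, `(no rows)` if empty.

5 | 35 ; 9 | 13 ; 9 | 33 ; 10 | 11

Pairs (a,b) with same genre, a.duration < b.duration, a.id < b.id.
genre groups: blues:{4,19,28} folk:{9,13,33} pop:{5,35} rap:{10,11,12,18}
Ordered by (a.id, b.id); first 4.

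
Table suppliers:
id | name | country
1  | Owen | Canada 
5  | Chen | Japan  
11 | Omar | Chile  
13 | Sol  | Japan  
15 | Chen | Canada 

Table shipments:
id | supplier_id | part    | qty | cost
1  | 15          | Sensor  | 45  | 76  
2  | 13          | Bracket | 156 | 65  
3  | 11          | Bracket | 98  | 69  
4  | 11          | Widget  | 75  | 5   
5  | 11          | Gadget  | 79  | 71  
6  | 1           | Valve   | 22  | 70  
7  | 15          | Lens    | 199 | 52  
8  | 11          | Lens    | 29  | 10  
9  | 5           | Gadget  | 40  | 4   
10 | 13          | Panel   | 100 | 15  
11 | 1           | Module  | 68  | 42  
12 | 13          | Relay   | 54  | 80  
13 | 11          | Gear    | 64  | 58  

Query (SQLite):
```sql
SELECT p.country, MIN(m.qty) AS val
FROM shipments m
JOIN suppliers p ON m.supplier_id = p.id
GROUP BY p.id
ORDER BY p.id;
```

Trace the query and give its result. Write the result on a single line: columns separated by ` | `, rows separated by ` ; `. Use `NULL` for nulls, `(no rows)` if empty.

Join each shipments row to its suppliers via supplier_id.
Group joined rows by suppliers.id; compute MIN(m.qty) per group.
  1: ids {6, 11} → MIN(m.qty)=22
  5: ids {9} → MIN(m.qty)=40
  11: ids {3, 4, 5, 8, 13} → MIN(m.qty)=29
  13: ids {2, 10, 12} → MIN(m.qty)=54
  15: ids {1, 7} → MIN(m.qty)=45

Canada | 22 ; Japan | 40 ; Chile | 29 ; Japan | 54 ; Canada | 45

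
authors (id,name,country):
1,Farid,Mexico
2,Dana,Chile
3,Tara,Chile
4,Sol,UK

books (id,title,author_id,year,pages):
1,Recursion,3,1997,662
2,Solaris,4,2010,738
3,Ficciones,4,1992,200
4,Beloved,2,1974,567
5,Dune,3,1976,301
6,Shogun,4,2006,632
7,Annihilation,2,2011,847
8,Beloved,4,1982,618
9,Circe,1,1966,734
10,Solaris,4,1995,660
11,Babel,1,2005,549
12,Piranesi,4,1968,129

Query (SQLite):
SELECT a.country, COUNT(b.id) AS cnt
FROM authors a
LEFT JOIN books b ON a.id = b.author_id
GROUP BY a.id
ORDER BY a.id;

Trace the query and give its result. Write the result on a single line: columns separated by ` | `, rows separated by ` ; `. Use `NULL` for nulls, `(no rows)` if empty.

LEFT JOIN keeps every authors row; unmatched ones get NULL for books columns.
Group by authors.id and compute COUNT(b.id). COUNT(col) of an all-NULL group is 0.
  1: ids {9, 11} → COUNT(b.id)=2
  2: ids {4, 7} → COUNT(b.id)=2
  3: ids {1, 5} → COUNT(b.id)=2
  4: ids {2, 3, 6, 8, 10, 12} → COUNT(b.id)=6

Mexico | 2 ; Chile | 2 ; Chile | 2 ; UK | 6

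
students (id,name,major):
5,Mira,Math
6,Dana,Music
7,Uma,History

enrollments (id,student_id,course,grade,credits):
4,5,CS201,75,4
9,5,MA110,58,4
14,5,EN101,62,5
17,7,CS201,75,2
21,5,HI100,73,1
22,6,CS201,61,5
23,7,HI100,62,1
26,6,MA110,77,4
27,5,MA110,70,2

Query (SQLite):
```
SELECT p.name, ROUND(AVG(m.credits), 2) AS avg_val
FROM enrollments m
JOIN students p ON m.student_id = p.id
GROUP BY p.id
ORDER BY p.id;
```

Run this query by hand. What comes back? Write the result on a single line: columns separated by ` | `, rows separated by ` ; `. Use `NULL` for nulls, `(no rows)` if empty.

Mira | 3.2 ; Dana | 4.5 ; Uma | 1.5

Join each enrollments row to its students via student_id.
Group joined rows by students.id; compute ROUND(AVG(m.credits), 2) per group.
  5: ids {4, 9, 14, 21, 27} → ROUND(AVG(m.credits), 2)=3.2
  6: ids {22, 26} → ROUND(AVG(m.credits), 2)=4.5
  7: ids {17, 23} → ROUND(AVG(m.credits), 2)=1.5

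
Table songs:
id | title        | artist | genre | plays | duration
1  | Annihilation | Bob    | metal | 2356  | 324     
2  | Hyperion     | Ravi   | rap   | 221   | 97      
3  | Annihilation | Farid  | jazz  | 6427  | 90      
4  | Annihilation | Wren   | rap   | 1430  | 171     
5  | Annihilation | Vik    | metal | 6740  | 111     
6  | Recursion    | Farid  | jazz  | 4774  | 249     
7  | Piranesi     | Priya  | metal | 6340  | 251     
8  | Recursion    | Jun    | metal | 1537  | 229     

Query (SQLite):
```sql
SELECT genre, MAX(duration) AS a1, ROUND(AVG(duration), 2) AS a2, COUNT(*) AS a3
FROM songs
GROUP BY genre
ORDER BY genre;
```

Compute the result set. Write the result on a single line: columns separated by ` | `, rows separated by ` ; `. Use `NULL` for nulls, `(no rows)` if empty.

Group songs by genre.
Per group compute: MAX(duration), ROUND(AVG(duration), 2), COUNT(*).
  jazz: ids {3, 6} → MAX(duration)=249, ROUND(AVG(duration), 2)=169.5, COUNT(*)=2
  metal: ids {1, 5, 7, 8} → MAX(duration)=324, ROUND(AVG(duration), 2)=228.75, COUNT(*)=4
  rap: ids {2, 4} → MAX(duration)=171, ROUND(AVG(duration), 2)=134, COUNT(*)=2

jazz | 249 | 169.5 | 2 ; metal | 324 | 228.75 | 4 ; rap | 171 | 134 | 2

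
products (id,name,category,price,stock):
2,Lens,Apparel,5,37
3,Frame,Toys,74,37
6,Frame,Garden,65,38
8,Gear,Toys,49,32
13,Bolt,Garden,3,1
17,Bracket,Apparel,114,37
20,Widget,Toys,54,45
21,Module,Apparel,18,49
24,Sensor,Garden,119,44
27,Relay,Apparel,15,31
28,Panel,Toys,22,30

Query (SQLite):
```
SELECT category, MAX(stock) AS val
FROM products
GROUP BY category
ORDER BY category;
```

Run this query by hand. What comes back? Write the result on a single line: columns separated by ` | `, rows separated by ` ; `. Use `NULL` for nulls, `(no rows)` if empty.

Partition products by category; compute MAX(stock) within each group.
  Apparel: ids {2, 17, 21, 27} → MAX(stock)=49
  Garden: ids {6, 13, 24} → MAX(stock)=44
  Toys: ids {3, 8, 20, 28} → MAX(stock)=45

Apparel | 49 ; Garden | 44 ; Toys | 45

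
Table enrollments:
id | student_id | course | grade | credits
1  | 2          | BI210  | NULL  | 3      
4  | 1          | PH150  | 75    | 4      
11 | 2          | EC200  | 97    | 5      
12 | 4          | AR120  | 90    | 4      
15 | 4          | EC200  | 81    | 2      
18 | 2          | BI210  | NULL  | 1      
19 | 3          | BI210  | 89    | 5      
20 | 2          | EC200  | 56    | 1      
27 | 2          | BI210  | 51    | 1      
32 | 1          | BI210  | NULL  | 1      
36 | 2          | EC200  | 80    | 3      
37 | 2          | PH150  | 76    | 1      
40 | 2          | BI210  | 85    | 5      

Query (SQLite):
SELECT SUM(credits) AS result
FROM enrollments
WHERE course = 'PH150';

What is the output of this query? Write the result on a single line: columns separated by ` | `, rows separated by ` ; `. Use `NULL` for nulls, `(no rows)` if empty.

Rows where course='PH150' → credits values: [4, 1].
SUM of non-NULL values = 5.

5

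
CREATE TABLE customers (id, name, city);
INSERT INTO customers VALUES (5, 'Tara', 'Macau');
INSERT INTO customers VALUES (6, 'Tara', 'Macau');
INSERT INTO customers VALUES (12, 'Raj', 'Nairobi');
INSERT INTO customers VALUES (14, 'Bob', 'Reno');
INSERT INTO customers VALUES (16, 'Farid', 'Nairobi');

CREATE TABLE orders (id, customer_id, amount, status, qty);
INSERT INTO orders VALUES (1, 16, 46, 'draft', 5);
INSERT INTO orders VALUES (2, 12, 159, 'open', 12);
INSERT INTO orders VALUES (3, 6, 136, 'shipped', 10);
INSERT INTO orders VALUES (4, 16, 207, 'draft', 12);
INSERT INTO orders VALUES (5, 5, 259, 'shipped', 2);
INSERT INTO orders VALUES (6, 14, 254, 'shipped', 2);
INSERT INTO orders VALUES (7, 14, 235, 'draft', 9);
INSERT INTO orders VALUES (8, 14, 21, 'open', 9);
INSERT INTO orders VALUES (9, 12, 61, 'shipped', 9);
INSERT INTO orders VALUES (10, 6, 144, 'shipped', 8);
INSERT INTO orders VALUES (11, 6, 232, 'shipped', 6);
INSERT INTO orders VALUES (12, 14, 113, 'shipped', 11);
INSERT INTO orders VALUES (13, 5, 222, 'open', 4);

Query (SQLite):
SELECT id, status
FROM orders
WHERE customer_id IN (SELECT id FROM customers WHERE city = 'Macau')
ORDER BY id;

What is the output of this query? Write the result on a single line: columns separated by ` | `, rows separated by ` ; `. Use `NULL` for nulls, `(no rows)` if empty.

Inner query: customers.id where city = 'Macau'.
Outer: keep orders rows whose customer_id is in that set.
Inner query → {5, 6}

3 | shipped ; 5 | shipped ; 10 | shipped ; 11 | shipped ; 13 | open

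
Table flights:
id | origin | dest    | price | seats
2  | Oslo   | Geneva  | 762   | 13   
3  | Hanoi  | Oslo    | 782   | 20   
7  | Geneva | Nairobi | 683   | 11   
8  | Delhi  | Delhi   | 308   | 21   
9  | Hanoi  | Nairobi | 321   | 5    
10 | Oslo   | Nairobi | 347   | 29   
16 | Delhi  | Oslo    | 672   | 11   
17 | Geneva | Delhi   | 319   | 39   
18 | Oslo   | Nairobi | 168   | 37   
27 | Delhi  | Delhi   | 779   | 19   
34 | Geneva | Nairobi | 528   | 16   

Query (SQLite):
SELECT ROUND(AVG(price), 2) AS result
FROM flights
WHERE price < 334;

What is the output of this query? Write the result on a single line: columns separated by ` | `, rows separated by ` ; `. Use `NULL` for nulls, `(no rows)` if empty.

Rows where price < 334 → price values: [308, 321, 319, 168].
AVG = 1116 / 4 (rounded to 2 dp).

279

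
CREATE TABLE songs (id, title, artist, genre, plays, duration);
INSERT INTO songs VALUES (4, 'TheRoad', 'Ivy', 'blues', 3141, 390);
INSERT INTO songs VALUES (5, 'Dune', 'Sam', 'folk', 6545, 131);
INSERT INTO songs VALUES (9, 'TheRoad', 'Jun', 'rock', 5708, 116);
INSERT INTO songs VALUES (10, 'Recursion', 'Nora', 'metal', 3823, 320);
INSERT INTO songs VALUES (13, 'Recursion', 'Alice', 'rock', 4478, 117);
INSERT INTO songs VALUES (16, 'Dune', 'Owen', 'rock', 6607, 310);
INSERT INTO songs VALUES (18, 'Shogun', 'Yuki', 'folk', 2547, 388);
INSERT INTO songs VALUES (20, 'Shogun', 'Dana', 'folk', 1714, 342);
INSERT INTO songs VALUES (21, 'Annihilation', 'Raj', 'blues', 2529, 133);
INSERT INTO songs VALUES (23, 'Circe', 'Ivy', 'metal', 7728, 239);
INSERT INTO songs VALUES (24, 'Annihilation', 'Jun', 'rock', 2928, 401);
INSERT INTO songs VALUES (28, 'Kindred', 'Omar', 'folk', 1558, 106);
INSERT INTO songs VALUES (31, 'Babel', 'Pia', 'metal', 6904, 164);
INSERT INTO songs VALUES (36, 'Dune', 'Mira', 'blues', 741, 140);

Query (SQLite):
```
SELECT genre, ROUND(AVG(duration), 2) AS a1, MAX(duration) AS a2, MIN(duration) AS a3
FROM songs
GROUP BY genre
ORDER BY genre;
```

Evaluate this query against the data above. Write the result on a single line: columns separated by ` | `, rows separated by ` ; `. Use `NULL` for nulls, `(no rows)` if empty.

Group songs by genre.
Per group compute: ROUND(AVG(duration), 2), MAX(duration), MIN(duration).
  blues: ids {4, 21, 36} → ROUND(AVG(duration), 2)=221, MAX(duration)=390, MIN(duration)=133
  folk: ids {5, 18, 20, 28} → ROUND(AVG(duration), 2)=241.75, MAX(duration)=388, MIN(duration)=106
  metal: ids {10, 23, 31} → ROUND(AVG(duration), 2)=241, MAX(duration)=320, MIN(duration)=164
  rock: ids {9, 13, 16, 24} → ROUND(AVG(duration), 2)=236, MAX(duration)=401, MIN(duration)=116

blues | 221 | 390 | 133 ; folk | 241.75 | 388 | 106 ; metal | 241 | 320 | 164 ; rock | 236 | 401 | 116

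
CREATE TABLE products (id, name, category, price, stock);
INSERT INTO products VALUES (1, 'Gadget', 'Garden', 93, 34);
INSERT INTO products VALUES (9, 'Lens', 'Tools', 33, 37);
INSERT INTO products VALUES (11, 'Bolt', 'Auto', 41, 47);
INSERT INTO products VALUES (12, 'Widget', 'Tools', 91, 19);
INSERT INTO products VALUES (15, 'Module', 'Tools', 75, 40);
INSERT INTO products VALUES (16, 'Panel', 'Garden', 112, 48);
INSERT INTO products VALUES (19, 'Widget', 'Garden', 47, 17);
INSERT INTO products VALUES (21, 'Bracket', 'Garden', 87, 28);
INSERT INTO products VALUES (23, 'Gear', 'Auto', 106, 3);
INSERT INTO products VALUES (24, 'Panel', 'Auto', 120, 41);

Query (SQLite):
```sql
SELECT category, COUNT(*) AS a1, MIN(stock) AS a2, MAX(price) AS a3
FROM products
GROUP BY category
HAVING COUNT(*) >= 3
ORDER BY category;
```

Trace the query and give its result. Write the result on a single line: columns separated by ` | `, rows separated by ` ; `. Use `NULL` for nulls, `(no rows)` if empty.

Group products by category.
Per group compute: COUNT(*), MIN(stock), MAX(price).
HAVING: drop groups with fewer than 3 rows.
  Auto: ids {11, 23, 24} → COUNT(*)=3, MIN(stock)=3, MAX(price)=120
  Garden: ids {1, 16, 19, 21} → COUNT(*)=4, MIN(stock)=17, MAX(price)=112
  Tools: ids {9, 12, 15} → COUNT(*)=3, MIN(stock)=19, MAX(price)=91

Auto | 3 | 3 | 120 ; Garden | 4 | 17 | 112 ; Tools | 3 | 19 | 91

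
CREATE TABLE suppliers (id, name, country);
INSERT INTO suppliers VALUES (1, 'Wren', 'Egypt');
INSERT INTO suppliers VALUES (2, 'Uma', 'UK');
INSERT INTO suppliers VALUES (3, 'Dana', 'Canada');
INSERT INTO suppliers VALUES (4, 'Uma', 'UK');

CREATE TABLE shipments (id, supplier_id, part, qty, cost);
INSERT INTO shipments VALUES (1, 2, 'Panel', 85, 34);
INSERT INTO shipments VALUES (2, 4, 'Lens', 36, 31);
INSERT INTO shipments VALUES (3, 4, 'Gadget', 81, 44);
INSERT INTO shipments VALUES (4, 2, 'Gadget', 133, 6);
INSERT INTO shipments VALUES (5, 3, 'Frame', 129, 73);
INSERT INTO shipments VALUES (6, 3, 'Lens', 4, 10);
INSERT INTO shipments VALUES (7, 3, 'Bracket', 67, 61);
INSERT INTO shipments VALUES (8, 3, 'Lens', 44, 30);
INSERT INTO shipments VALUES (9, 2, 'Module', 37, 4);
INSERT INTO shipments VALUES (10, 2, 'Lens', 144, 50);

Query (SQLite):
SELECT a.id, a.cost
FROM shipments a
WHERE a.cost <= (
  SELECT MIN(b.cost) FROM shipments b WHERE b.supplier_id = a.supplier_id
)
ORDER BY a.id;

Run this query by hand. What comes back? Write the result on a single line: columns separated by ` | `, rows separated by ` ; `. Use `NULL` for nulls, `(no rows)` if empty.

For each shipments row a, compute MIN(cost) over rows sharing a.supplier_id.
Keep row a if a.cost <= that per-group MIN.
  supplier_id=2: MIN(cost) = 4
  supplier_id=3: MIN(cost) = 10
  supplier_id=4: MIN(cost) = 31

2 | 31 ; 6 | 10 ; 9 | 4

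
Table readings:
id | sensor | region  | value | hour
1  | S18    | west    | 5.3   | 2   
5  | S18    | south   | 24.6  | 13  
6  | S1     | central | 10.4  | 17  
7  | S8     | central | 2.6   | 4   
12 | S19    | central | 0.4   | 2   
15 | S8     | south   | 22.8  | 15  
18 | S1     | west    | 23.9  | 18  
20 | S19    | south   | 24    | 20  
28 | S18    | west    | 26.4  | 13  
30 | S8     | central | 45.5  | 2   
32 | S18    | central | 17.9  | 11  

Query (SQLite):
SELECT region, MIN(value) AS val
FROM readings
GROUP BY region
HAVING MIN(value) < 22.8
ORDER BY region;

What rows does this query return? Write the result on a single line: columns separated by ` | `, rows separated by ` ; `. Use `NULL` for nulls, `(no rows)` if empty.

central | 0.4 ; west | 5.3

Partition readings by region; compute MIN(value) within each group.
HAVING: keep groups where MIN(value) < 22.8.
  central: ids {6, 7, 12, 30, 32} → MIN(value)=0.4
  south: ids {5, 15, 20} → MIN(value)=22.8
  west: ids {1, 18, 28} → MIN(value)=5.3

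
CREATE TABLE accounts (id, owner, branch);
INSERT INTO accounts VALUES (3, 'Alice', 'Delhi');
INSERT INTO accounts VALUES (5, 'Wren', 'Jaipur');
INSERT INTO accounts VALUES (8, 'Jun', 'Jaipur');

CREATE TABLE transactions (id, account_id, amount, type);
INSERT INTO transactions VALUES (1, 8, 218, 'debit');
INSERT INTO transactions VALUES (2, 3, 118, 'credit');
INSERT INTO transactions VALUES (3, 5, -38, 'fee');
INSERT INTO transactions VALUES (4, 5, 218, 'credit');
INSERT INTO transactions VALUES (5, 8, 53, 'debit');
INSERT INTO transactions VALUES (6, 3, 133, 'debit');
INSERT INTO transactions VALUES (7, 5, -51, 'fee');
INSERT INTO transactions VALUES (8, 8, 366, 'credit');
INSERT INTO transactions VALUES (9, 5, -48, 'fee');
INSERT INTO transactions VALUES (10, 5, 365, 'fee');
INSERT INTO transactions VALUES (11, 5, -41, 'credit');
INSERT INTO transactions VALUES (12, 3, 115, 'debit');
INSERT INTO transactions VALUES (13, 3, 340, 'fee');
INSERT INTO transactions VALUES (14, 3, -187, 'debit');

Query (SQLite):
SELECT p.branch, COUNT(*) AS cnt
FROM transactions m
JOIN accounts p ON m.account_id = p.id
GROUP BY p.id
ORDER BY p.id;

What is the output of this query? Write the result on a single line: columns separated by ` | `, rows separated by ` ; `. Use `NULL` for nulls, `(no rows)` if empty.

Delhi | 5 ; Jaipur | 6 ; Jaipur | 3

Join each transactions row to its accounts via account_id.
Group joined rows by accounts.id; compute COUNT(*) per group.
  3: ids {2, 6, 12, 13, 14} → COUNT(*)=5
  5: ids {3, 4, 7, 9, 10, 11} → COUNT(*)=6
  8: ids {1, 5, 8} → COUNT(*)=3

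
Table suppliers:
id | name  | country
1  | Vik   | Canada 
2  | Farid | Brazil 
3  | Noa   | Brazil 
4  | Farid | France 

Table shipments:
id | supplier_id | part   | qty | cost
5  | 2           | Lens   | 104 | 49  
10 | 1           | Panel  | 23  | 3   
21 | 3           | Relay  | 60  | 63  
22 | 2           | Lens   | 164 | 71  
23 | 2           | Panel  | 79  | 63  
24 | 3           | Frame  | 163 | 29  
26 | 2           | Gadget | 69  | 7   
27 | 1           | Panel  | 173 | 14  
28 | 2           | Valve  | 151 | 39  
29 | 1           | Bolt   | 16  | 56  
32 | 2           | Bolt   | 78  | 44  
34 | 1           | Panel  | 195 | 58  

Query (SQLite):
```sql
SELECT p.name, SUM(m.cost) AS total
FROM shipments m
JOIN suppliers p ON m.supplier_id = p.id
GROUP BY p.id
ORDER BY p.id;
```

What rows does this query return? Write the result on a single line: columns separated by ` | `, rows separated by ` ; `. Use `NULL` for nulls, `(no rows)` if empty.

Join each shipments row to its suppliers via supplier_id.
Group joined rows by suppliers.id; compute SUM(m.cost) per group.
  1: ids {10, 27, 29, 34} → SUM(m.cost)=131
  2: ids {5, 22, 23, 26, 28, 32} → SUM(m.cost)=273
  3: ids {21, 24} → SUM(m.cost)=92

Vik | 131 ; Farid | 273 ; Noa | 92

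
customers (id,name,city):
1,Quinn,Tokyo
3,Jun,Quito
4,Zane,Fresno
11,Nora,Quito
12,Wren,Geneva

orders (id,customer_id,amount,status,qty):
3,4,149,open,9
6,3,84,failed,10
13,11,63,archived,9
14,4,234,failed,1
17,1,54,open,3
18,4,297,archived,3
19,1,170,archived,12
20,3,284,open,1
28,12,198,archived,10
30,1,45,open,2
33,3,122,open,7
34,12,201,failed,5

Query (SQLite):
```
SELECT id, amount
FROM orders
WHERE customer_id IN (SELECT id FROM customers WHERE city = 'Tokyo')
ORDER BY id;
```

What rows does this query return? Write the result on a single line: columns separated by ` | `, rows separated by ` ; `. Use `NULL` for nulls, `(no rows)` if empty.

17 | 54 ; 19 | 170 ; 30 | 45

Inner query: customers.id where city = 'Tokyo'.
Outer: keep orders rows whose customer_id is in that set.
Inner query → {1}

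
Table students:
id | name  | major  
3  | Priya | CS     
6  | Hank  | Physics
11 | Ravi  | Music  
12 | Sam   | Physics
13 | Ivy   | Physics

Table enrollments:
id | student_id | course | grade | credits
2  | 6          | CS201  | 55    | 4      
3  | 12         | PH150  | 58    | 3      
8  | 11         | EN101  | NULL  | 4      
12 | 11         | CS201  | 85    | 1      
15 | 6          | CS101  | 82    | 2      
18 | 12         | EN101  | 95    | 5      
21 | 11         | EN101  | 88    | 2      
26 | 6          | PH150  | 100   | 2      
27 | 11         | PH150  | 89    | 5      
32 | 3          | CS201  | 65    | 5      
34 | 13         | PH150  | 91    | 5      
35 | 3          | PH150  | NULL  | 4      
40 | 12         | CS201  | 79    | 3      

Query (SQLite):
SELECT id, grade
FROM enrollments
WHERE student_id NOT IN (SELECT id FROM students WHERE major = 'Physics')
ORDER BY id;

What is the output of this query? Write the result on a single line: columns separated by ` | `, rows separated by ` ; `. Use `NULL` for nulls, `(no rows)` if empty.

8 | NULL ; 12 | 85 ; 21 | 88 ; 27 | 89 ; 32 | 65 ; 35 | NULL

Inner query: students.id where major = 'Physics'.
Outer: keep enrollments rows whose student_id is not in that set.
Inner query → {6, 12, 13}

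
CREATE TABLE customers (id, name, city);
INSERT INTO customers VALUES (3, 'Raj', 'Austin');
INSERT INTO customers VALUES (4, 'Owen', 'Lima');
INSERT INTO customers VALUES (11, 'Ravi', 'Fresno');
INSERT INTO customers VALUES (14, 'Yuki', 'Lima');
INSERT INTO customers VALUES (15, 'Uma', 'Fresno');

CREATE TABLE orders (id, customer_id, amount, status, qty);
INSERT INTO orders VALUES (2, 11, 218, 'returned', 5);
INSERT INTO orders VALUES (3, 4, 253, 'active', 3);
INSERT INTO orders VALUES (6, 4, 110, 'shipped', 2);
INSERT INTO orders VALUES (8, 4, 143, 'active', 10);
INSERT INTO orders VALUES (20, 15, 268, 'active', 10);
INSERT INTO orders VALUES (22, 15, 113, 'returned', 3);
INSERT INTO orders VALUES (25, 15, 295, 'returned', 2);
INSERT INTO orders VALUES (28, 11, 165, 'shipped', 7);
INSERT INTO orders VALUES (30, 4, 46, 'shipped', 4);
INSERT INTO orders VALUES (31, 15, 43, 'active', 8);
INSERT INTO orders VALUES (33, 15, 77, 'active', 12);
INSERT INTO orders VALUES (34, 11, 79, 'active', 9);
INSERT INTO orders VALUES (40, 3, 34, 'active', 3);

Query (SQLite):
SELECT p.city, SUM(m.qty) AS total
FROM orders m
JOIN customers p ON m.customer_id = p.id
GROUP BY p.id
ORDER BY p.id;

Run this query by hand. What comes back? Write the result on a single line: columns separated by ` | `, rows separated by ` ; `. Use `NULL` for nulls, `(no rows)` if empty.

Join each orders row to its customers via customer_id.
Group joined rows by customers.id; compute SUM(m.qty) per group.
  3: ids {40} → SUM(m.qty)=3
  4: ids {3, 6, 8, 30} → SUM(m.qty)=19
  11: ids {2, 28, 34} → SUM(m.qty)=21
  15: ids {20, 22, 25, 31, 33} → SUM(m.qty)=35

Austin | 3 ; Lima | 19 ; Fresno | 21 ; Fresno | 35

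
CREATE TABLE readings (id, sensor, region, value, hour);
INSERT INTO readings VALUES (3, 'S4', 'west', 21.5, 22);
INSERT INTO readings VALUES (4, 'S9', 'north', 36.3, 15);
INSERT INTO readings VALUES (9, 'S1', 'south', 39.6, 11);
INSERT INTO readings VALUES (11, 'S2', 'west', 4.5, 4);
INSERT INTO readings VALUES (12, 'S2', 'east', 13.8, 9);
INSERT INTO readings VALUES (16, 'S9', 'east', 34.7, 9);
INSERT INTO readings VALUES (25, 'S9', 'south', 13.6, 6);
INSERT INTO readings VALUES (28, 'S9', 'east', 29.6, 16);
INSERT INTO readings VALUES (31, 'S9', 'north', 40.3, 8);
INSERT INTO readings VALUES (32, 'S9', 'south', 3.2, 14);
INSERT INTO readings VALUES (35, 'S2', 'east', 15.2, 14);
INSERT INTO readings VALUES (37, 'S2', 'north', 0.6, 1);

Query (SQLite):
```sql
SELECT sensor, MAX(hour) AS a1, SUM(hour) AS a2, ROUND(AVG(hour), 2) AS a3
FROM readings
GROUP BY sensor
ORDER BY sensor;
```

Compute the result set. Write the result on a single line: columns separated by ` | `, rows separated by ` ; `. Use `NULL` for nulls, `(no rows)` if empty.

Group readings by sensor.
Per group compute: MAX(hour), SUM(hour), ROUND(AVG(hour), 2).
  S1: ids {9} → MAX(hour)=11, SUM(hour)=11, ROUND(AVG(hour), 2)=11
  S2: ids {11, 12, 35, 37} → MAX(hour)=14, SUM(hour)=28, ROUND(AVG(hour), 2)=7
  S4: ids {3} → MAX(hour)=22, SUM(hour)=22, ROUND(AVG(hour), 2)=22
  S9: ids {4, 16, 25, 28, 31, 32} → MAX(hour)=16, SUM(hour)=68, ROUND(AVG(hour), 2)=11.33

S1 | 11 | 11 | 11 ; S2 | 14 | 28 | 7 ; S4 | 22 | 22 | 22 ; S9 | 16 | 68 | 11.33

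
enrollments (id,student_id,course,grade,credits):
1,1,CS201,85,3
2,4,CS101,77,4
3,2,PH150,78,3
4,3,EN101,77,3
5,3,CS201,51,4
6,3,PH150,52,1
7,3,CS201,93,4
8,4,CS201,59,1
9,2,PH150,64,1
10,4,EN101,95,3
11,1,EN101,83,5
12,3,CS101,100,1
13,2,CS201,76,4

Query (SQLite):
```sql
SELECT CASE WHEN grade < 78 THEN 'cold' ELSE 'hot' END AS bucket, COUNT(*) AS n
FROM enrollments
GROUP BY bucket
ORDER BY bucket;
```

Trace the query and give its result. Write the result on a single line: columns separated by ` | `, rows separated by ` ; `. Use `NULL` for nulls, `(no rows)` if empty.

Bucket rows by grade < 78 → 'cold' else 'hot'; count each bucket.

cold | 7 ; hot | 6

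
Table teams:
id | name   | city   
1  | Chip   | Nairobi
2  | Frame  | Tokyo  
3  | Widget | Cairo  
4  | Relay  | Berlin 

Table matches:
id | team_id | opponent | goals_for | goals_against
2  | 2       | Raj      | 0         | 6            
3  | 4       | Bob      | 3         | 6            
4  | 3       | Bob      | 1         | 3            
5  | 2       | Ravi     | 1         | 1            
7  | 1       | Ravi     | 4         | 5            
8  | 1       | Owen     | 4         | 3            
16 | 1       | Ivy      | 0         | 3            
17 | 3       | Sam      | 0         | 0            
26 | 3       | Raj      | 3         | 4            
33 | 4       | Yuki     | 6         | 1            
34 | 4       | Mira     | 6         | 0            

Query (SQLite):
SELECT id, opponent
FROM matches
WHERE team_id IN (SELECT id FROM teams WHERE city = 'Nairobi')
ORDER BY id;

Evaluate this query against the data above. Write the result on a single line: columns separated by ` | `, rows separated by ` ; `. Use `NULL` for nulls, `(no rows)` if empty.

7 | Ravi ; 8 | Owen ; 16 | Ivy

Inner query: teams.id where city = 'Nairobi'.
Outer: keep matches rows whose team_id is in that set.
Inner query → {1}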